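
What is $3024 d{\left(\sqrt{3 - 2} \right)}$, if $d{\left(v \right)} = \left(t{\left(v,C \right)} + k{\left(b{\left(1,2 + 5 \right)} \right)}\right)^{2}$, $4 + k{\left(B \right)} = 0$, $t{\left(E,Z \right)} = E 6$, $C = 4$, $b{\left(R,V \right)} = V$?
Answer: $12096$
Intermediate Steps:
$t{\left(E,Z \right)} = 6 E$
$k{\left(B \right)} = -4$ ($k{\left(B \right)} = -4 + 0 = -4$)
$d{\left(v \right)} = \left(-4 + 6 v\right)^{2}$ ($d{\left(v \right)} = \left(6 v - 4\right)^{2} = \left(-4 + 6 v\right)^{2}$)
$3024 d{\left(\sqrt{3 - 2} \right)} = 3024 \cdot 4 \left(-2 + 3 \sqrt{3 - 2}\right)^{2} = 3024 \cdot 4 \left(-2 + 3 \sqrt{1}\right)^{2} = 3024 \cdot 4 \left(-2 + 3 \cdot 1\right)^{2} = 3024 \cdot 4 \left(-2 + 3\right)^{2} = 3024 \cdot 4 \cdot 1^{2} = 3024 \cdot 4 \cdot 1 = 3024 \cdot 4 = 12096$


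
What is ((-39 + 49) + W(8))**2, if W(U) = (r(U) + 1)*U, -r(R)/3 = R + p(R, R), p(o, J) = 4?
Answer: 72900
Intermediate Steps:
r(R) = -12 - 3*R (r(R) = -3*(R + 4) = -3*(4 + R) = -12 - 3*R)
W(U) = U*(-11 - 3*U) (W(U) = ((-12 - 3*U) + 1)*U = (-11 - 3*U)*U = U*(-11 - 3*U))
((-39 + 49) + W(8))**2 = ((-39 + 49) - 1*8*(11 + 3*8))**2 = (10 - 1*8*(11 + 24))**2 = (10 - 1*8*35)**2 = (10 - 280)**2 = (-270)**2 = 72900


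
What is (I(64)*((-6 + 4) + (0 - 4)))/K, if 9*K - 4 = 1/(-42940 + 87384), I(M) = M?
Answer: -17066496/19753 ≈ -864.00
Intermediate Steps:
K = 19753/44444 (K = 4/9 + 1/(9*(-42940 + 87384)) = 4/9 + (⅑)/44444 = 4/9 + (⅑)*(1/44444) = 4/9 + 1/399996 = 19753/44444 ≈ 0.44445)
(I(64)*((-6 + 4) + (0 - 4)))/K = (64*((-6 + 4) + (0 - 4)))/(19753/44444) = (64*(-2 - 4))*(44444/19753) = (64*(-6))*(44444/19753) = -384*44444/19753 = -17066496/19753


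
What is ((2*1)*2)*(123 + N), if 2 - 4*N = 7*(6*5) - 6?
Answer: 290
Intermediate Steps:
N = -101/2 (N = ½ - (7*(6*5) - 6)/4 = ½ - (7*30 - 6)/4 = ½ - (210 - 6)/4 = ½ - ¼*204 = ½ - 51 = -101/2 ≈ -50.500)
((2*1)*2)*(123 + N) = ((2*1)*2)*(123 - 101/2) = (2*2)*(145/2) = 4*(145/2) = 290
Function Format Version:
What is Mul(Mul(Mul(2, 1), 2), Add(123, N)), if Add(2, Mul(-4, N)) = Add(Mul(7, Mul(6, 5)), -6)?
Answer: 290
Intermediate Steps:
N = Rational(-101, 2) (N = Add(Rational(1, 2), Mul(Rational(-1, 4), Add(Mul(7, Mul(6, 5)), -6))) = Add(Rational(1, 2), Mul(Rational(-1, 4), Add(Mul(7, 30), -6))) = Add(Rational(1, 2), Mul(Rational(-1, 4), Add(210, -6))) = Add(Rational(1, 2), Mul(Rational(-1, 4), 204)) = Add(Rational(1, 2), -51) = Rational(-101, 2) ≈ -50.500)
Mul(Mul(Mul(2, 1), 2), Add(123, N)) = Mul(Mul(Mul(2, 1), 2), Add(123, Rational(-101, 2))) = Mul(Mul(2, 2), Rational(145, 2)) = Mul(4, Rational(145, 2)) = 290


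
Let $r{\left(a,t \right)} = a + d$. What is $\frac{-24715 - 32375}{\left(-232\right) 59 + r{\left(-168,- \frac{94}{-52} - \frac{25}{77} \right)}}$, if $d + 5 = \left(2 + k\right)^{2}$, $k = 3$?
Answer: $\frac{9515}{2306} \approx 4.1262$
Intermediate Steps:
$d = 20$ ($d = -5 + \left(2 + 3\right)^{2} = -5 + 5^{2} = -5 + 25 = 20$)
$r{\left(a,t \right)} = 20 + a$ ($r{\left(a,t \right)} = a + 20 = 20 + a$)
$\frac{-24715 - 32375}{\left(-232\right) 59 + r{\left(-168,- \frac{94}{-52} - \frac{25}{77} \right)}} = \frac{-24715 - 32375}{\left(-232\right) 59 + \left(20 - 168\right)} = - \frac{57090}{-13688 - 148} = - \frac{57090}{-13836} = \left(-57090\right) \left(- \frac{1}{13836}\right) = \frac{9515}{2306}$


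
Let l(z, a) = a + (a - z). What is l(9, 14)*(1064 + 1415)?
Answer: 47101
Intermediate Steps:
l(z, a) = -z + 2*a
l(9, 14)*(1064 + 1415) = (-1*9 + 2*14)*(1064 + 1415) = (-9 + 28)*2479 = 19*2479 = 47101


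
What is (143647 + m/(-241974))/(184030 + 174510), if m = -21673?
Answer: 2673758527/6673642920 ≈ 0.40064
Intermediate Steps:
(143647 + m/(-241974))/(184030 + 174510) = (143647 - 21673/(-241974))/(184030 + 174510) = (143647 - 21673*(-1/241974))/358540 = (143647 + 21673/241974)*(1/358540) = (34758860851/241974)*(1/358540) = 2673758527/6673642920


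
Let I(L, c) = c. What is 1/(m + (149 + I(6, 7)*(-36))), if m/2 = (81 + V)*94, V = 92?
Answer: 1/32421 ≈ 3.0844e-5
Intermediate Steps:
m = 32524 (m = 2*((81 + 92)*94) = 2*(173*94) = 2*16262 = 32524)
1/(m + (149 + I(6, 7)*(-36))) = 1/(32524 + (149 + 7*(-36))) = 1/(32524 + (149 - 252)) = 1/(32524 - 103) = 1/32421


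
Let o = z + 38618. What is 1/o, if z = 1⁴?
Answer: 1/38619 ≈ 2.5894e-5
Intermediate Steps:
z = 1
o = 38619 (o = 1 + 38618 = 38619)
1/o = 1/38619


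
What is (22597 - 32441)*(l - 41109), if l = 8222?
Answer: 323739628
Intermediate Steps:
(22597 - 32441)*(l - 41109) = (22597 - 32441)*(8222 - 41109) = -9844*(-32887) = 323739628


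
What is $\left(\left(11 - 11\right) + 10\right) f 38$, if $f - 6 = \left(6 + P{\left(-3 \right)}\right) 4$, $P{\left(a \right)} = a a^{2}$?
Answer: $-29640$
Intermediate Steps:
$P{\left(a \right)} = a^{3}$
$f = -78$ ($f = 6 + \left(6 + \left(-3\right)^{3}\right) 4 = 6 + \left(6 - 27\right) 4 = 6 - 84 = -78$)
$\left(\left(11 - 11\right) + 10\right) f 38 = \left(\left(11 - 11\right) + 10\right) \left(-78\right) 38 = \left(0 + 10\right) \left(-78\right) 38 = 10 \left(-78\right) 38 = \left(-780\right) 38 = -29640$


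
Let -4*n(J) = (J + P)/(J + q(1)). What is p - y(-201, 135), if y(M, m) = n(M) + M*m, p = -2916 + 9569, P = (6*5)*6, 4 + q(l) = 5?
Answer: 27030421/800 ≈ 33788.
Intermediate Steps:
q(l) = 1 (q(l) = -4 + 5 = 1)
P = 180 (P = 30*6 = 180)
n(J) = -(180 + J)/(4*(1 + J)) (n(J) = -(J + 180)/(4*(J + 1)) = -(180 + J)/(4*(1 + J)))
p = 6653
y(M, m) = M*m + (-180 - M)/(4*(1 + M)) (y(M, m) = (-180 - M)/(4*(1 + M)) + M*m = M*m + (-180 - M)/(4*(1 + M)))
p - y(-201, 135) = 6653 - (-45 - ¼*(-201) - 201*135*(1 - 201))/(1 - 201) = 6653 - (-45 + 201/4 - 201*135*(-200))/(-200) = 6653 - (-1)*(-45 + 201/4 + 5427000)/200 = 6653 - (-1)*21708021/(200*4) = 6653 - 1*(-21708021/800) = 6653 + 21708021/800 = 27030421/800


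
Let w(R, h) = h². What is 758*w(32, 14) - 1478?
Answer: 147090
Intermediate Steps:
758*w(32, 14) - 1478 = 758*14² - 1478 = 758*196 - 1478 = 148568 - 1478 = 147090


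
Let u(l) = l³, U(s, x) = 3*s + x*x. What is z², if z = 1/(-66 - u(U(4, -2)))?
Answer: 1/17322244 ≈ 5.7729e-8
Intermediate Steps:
U(s, x) = x² + 3*s (U(s, x) = 3*s + x² = x² + 3*s)
z = -1/4162 (z = 1/(-66 - ((-2)² + 3*4)³) = 1/(-66 - (4 + 12)³) = 1/(-66 - 1*16³) = 1/(-66 - 1*4096) = 1/(-66 - 4096) = 1/(-4162) = -1/4162 ≈ -0.00024027)
z² = (-1/4162)² = 1/17322244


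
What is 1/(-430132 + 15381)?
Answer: -1/414751 ≈ -2.4111e-6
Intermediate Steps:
1/(-430132 + 15381) = 1/(-414751) = -1/414751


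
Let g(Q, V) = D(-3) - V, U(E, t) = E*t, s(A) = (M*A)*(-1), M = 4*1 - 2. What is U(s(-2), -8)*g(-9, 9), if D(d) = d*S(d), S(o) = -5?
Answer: -192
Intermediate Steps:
M = 2 (M = 4 - 2 = 2)
s(A) = -2*A (s(A) = (2*A)*(-1) = -2*A)
D(d) = -5*d (D(d) = d*(-5) = -5*d)
g(Q, V) = 15 - V (g(Q, V) = -5*(-3) - V = 15 - V)
U(s(-2), -8)*g(-9, 9) = (-2*(-2)*(-8))*(15 - 1*9) = (4*(-8))*(15 - 9) = -32*6 = -192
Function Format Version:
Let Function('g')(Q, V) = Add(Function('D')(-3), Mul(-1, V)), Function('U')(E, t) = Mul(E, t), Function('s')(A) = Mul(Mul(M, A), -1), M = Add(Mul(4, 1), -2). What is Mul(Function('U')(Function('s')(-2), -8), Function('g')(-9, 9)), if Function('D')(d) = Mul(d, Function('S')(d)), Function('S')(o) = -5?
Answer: -192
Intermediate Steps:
M = 2 (M = Add(4, -2) = 2)
Function('s')(A) = Mul(-2, A) (Function('s')(A) = Mul(Mul(2, A), -1) = Mul(-2, A))
Function('D')(d) = Mul(-5, d) (Function('D')(d) = Mul(d, -5) = Mul(-5, d))
Function('g')(Q, V) = Add(15, Mul(-1, V)) (Function('g')(Q, V) = Add(Mul(-5, -3), Mul(-1, V)) = Add(15, Mul(-1, V)))
Mul(Function('U')(Function('s')(-2), -8), Function('g')(-9, 9)) = Mul(Mul(Mul(-2, -2), -8), Add(15, Mul(-1, 9))) = Mul(Mul(4, -8), Add(15, -9)) = Mul(-32, 6) = -192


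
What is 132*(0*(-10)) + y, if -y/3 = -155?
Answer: 465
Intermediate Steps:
y = 465 (y = -3*(-155) = 465)
132*(0*(-10)) + y = 132*(0*(-10)) + 465 = 132*0 + 465 = 0 + 465 = 465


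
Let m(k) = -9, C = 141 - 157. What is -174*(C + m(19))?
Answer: 4350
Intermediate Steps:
C = -16
-174*(C + m(19)) = -174*(-16 - 9) = -174*(-25) = 4350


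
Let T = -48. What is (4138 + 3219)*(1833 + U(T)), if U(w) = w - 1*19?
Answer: 12992462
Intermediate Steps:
U(w) = -19 + w (U(w) = w - 19 = -19 + w)
(4138 + 3219)*(1833 + U(T)) = (4138 + 3219)*(1833 + (-19 - 48)) = 7357*(1833 - 67) = 7357*1766 = 12992462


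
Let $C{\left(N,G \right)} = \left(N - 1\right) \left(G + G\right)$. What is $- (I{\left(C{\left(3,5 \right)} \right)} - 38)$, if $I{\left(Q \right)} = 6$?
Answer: $32$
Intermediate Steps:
$C{\left(N,G \right)} = 2 G \left(-1 + N\right)$ ($C{\left(N,G \right)} = \left(-1 + N\right) 2 G = 2 G \left(-1 + N\right)$)
$- (I{\left(C{\left(3,5 \right)} \right)} - 38) = - (6 - 38) = \left(-1\right) \left(-32\right) = 32$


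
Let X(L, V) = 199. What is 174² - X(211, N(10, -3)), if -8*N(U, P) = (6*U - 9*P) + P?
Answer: 30077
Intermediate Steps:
N(U, P) = P - 3*U/4 (N(U, P) = -((6*U - 9*P) + P)/8 = -((-9*P + 6*U) + P)/8 = -(-8*P + 6*U)/8 = P - 3*U/4)
174² - X(211, N(10, -3)) = 174² - 1*199 = 30276 - 199 = 30077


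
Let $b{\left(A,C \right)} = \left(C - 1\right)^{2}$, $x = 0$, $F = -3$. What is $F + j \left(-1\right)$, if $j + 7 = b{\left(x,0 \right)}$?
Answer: $3$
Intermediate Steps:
$b{\left(A,C \right)} = \left(-1 + C\right)^{2}$
$j = -6$ ($j = -7 + \left(-1 + 0\right)^{2} = -7 + \left(-1\right)^{2} = -7 + 1 = -6$)
$F + j \left(-1\right) = -3 - -6 = -3 + 6 = 3$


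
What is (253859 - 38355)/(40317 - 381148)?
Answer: -215504/340831 ≈ -0.63229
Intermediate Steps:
(253859 - 38355)/(40317 - 381148) = 215504/(-340831) = 215504*(-1/340831) = -215504/340831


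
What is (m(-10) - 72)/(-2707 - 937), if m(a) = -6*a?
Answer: 3/911 ≈ 0.0032931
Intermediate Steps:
(m(-10) - 72)/(-2707 - 937) = (-6*(-10) - 72)/(-2707 - 937) = (60 - 72)/(-3644) = -12*(-1/3644) = 3/911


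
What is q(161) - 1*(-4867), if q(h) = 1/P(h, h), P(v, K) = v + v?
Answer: 1567175/322 ≈ 4867.0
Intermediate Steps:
P(v, K) = 2*v
q(h) = 1/(2*h)
q(161) - 1*(-4867) = (½)/161 - 1*(-4867) = (½)*(1/161) + 4867 = 1/322 + 4867 = 1567175/322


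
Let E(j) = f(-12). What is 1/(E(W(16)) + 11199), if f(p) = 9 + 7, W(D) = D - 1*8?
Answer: 1/11215 ≈ 8.9166e-5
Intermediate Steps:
W(D) = -8 + D (W(D) = D - 8 = -8 + D)
f(p) = 16
E(j) = 16
1/(E(W(16)) + 11199) = 1/(16 + 11199) = 1/11215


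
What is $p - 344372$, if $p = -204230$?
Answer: $-548602$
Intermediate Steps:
$p - 344372 = -204230 - 344372 = -548602$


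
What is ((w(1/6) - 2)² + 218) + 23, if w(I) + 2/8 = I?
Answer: 35329/144 ≈ 245.34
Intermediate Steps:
w(I) = -¼ + I
((w(1/6) - 2)² + 218) + 23 = (((-¼ + 1/6) - 2)² + 218) + 23 = (((-¼ + ⅙) - 2)² + 218) + 23 = ((-1/12 - 2)² + 218) + 23 = ((-25/12)² + 218) + 23 = (625/144 + 218) + 23 = 32017/144 + 23 = 35329/144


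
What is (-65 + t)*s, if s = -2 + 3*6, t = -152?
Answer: -3472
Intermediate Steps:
s = 16 (s = -2 + 18 = 16)
(-65 + t)*s = (-65 - 152)*16 = -217*16 = -3472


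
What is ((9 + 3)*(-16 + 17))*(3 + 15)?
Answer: 216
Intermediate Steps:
((9 + 3)*(-16 + 17))*(3 + 15) = (12*1)*18 = 12*18 = 216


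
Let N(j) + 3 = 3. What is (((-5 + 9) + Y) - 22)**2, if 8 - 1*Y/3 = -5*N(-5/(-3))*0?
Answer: 36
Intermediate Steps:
N(j) = 0 (N(j) = -3 + 3 = 0)
Y = 24 (Y = 24 - 3*(-5*0)*0 = 24 - 0*0 = 24 - 3*0 = 24 + 0 = 24)
(((-5 + 9) + Y) - 22)**2 = (((-5 + 9) + 24) - 22)**2 = ((4 + 24) - 22)**2 = (28 - 22)**2 = 6**2 = 36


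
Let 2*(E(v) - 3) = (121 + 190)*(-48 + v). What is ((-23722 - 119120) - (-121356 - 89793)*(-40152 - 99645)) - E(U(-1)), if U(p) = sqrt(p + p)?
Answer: -29518132134 - 311*I*sqrt(2)/2 ≈ -2.9518e+10 - 219.91*I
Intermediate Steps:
U(p) = sqrt(2)*sqrt(p) (U(p) = sqrt(2*p) = sqrt(2)*sqrt(p))
E(v) = -7461 + 311*v/2 (E(v) = 3 + ((121 + 190)*(-48 + v))/2 = 3 + (311*(-48 + v))/2 = 3 + (-14928 + 311*v)/2 = 3 + (-7464 + 311*v/2) = -7461 + 311*v/2)
((-23722 - 119120) - (-121356 - 89793)*(-40152 - 99645)) - E(U(-1)) = ((-23722 - 119120) - (-121356 - 89793)*(-40152 - 99645)) - (-7461 + 311*(sqrt(2)*sqrt(-1))/2) = (-142842 - (-211149)*(-139797)) - (-7461 + 311*(sqrt(2)*I)/2) = (-142842 - 1*29517996753) - (-7461 + 311*(I*sqrt(2))/2) = (-142842 - 29517996753) - (-7461 + 311*I*sqrt(2)/2) = -29518139595 + (7461 - 311*I*sqrt(2)/2) = -29518132134 - 311*I*sqrt(2)/2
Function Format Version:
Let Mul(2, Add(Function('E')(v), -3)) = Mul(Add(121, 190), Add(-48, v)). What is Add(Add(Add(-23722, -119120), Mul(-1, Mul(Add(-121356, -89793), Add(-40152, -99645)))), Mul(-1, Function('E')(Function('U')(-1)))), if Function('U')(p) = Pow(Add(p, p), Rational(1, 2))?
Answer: Add(-29518132134, Mul(Rational(-311, 2), I, Pow(2, Rational(1, 2)))) ≈ Add(-2.9518e+10, Mul(-219.91, I))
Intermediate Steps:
Function('U')(p) = Mul(Pow(2, Rational(1, 2)), Pow(p, Rational(1, 2))) (Function('U')(p) = Pow(Mul(2, p), Rational(1, 2)) = Mul(Pow(2, Rational(1, 2)), Pow(p, Rational(1, 2))))
Function('E')(v) = Add(-7461, Mul(Rational(311, 2), v)) (Function('E')(v) = Add(3, Mul(Rational(1, 2), Mul(Add(121, 190), Add(-48, v)))) = Add(3, Mul(Rational(1, 2), Mul(311, Add(-48, v)))) = Add(3, Mul(Rational(1, 2), Add(-14928, Mul(311, v)))) = Add(3, Add(-7464, Mul(Rational(311, 2), v))) = Add(-7461, Mul(Rational(311, 2), v)))
Add(Add(Add(-23722, -119120), Mul(-1, Mul(Add(-121356, -89793), Add(-40152, -99645)))), Mul(-1, Function('E')(Function('U')(-1)))) = Add(Add(Add(-23722, -119120), Mul(-1, Mul(Add(-121356, -89793), Add(-40152, -99645)))), Mul(-1, Add(-7461, Mul(Rational(311, 2), Mul(Pow(2, Rational(1, 2)), Pow(-1, Rational(1, 2))))))) = Add(Add(-142842, Mul(-1, Mul(-211149, -139797))), Mul(-1, Add(-7461, Mul(Rational(311, 2), Mul(Pow(2, Rational(1, 2)), I))))) = Add(Add(-142842, Mul(-1, 29517996753)), Mul(-1, Add(-7461, Mul(Rational(311, 2), Mul(I, Pow(2, Rational(1, 2))))))) = Add(Add(-142842, -29517996753), Mul(-1, Add(-7461, Mul(Rational(311, 2), I, Pow(2, Rational(1, 2)))))) = Add(-29518139595, Add(7461, Mul(Rational(-311, 2), I, Pow(2, Rational(1, 2))))) = Add(-29518132134, Mul(Rational(-311, 2), I, Pow(2, Rational(1, 2))))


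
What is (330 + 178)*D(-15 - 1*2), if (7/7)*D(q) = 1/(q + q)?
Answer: -254/17 ≈ -14.941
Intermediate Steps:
D(q) = 1/(2*q) (D(q) = 1/(q + q) = 1/(2*q))
(330 + 178)*D(-15 - 1*2) = (330 + 178)*(1/(2*(-15 - 1*2))) = 508*(1/(2*(-15 - 2))) = 508*((½)/(-17)) = 508*((½)*(-1/17)) = 508*(-1/34) = -254/17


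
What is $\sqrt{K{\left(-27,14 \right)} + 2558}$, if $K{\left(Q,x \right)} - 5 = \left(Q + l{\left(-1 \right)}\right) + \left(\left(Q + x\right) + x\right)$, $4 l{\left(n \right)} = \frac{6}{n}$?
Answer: $\frac{\sqrt{10142}}{2} \approx 50.354$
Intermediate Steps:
$l{\left(n \right)} = \frac{3}{2 n}$ ($l{\left(n \right)} = \frac{6 \frac{1}{n}}{4} = \frac{3}{2 n}$)
$K{\left(Q,x \right)} = \frac{7}{2} + 2 Q + 2 x$ ($K{\left(Q,x \right)} = 5 + \left(\left(Q + \frac{3}{2 \left(-1\right)}\right) + \left(\left(Q + x\right) + x\right)\right) = 5 + \left(\left(Q + \frac{3}{2} \left(-1\right)\right) + \left(Q + 2 x\right)\right) = 5 + \left(\left(Q - \frac{3}{2}\right) + \left(Q + 2 x\right)\right) = 5 + \left(\left(- \frac{3}{2} + Q\right) + \left(Q + 2 x\right)\right) = 5 + \left(- \frac{3}{2} + 2 Q + 2 x\right) = \frac{7}{2} + 2 Q + 2 x$)
$\sqrt{K{\left(-27,14 \right)} + 2558} = \sqrt{\left(\frac{7}{2} + 2 \left(-27\right) + 2 \cdot 14\right) + 2558} = \sqrt{\left(\frac{7}{2} - 54 + 28\right) + 2558} = \sqrt{- \frac{45}{2} + 2558} = \sqrt{\frac{5071}{2}} = \frac{\sqrt{10142}}{2}$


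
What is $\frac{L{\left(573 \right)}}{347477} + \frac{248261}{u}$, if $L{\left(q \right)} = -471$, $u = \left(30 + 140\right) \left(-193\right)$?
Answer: $- \frac{86280441007}{11400720370} \approx -7.568$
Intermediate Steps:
$u = -32810$ ($u = 170 \left(-193\right) = -32810$)
$\frac{L{\left(573 \right)}}{347477} + \frac{248261}{u} = - \frac{471}{347477} + \frac{248261}{-32810} = \left(-471\right) \frac{1}{347477} + 248261 \left(- \frac{1}{32810}\right) = - \frac{471}{347477} - \frac{248261}{32810} = - \frac{86280441007}{11400720370}$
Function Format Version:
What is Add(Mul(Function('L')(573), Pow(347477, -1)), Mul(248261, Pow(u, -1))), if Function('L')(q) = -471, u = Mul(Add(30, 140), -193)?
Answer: Rational(-86280441007, 11400720370) ≈ -7.5680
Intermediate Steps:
u = -32810 (u = Mul(170, -193) = -32810)
Add(Mul(Function('L')(573), Pow(347477, -1)), Mul(248261, Pow(u, -1))) = Add(Mul(-471, Pow(347477, -1)), Mul(248261, Pow(-32810, -1))) = Add(Mul(-471, Rational(1, 347477)), Mul(248261, Rational(-1, 32810))) = Add(Rational(-471, 347477), Rational(-248261, 32810)) = Rational(-86280441007, 11400720370)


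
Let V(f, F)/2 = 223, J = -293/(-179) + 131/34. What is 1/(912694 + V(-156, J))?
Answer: 1/913140 ≈ 1.0951e-6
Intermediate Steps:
J = 33411/6086 (J = -293*(-1/179) + 131*(1/34) = 293/179 + 131/34 = 33411/6086 ≈ 5.4898)
V(f, F) = 446 (V(f, F) = 2*223 = 446)
1/(912694 + V(-156, J)) = 1/(912694 + 446) = 1/913140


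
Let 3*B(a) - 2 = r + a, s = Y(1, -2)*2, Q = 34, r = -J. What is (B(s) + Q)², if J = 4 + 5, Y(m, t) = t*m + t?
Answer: 841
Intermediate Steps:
Y(m, t) = t + m*t (Y(m, t) = m*t + t = t + m*t)
J = 9
r = -9 (r = -1*9 = -9)
s = -8 (s = -2*(1 + 1)*2 = -2*2*2 = -4*2 = -8)
B(a) = -7/3 + a/3 (B(a) = ⅔ + (-9 + a)/3 = ⅔ + (-3 + a/3) = -7/3 + a/3)
(B(s) + Q)² = ((-7/3 + (⅓)*(-8)) + 34)² = ((-7/3 - 8/3) + 34)² = (-5 + 34)² = 29² = 841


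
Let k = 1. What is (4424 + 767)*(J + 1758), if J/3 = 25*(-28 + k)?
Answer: -1385997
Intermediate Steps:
J = -2025 (J = 3*(25*(-28 + 1)) = 3*(25*(-27)) = 3*(-675) = -2025)
(4424 + 767)*(J + 1758) = (4424 + 767)*(-2025 + 1758) = 5191*(-267) = -1385997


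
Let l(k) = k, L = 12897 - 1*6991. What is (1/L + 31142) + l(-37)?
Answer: 183706131/5906 ≈ 31105.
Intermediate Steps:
L = 5906 (L = 12897 - 6991 = 5906)
(1/L + 31142) + l(-37) = (1/5906 + 31142) - 37 = 183924653/5906 - 37 = 183706131/5906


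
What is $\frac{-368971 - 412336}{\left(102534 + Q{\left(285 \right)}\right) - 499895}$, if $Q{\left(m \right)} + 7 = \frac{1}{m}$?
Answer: $\frac{222672495}{113249879} \approx 1.9662$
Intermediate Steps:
$Q{\left(m \right)} = -7 + \frac{1}{m}$
$\frac{-368971 - 412336}{\left(102534 + Q{\left(285 \right)}\right) - 499895} = \frac{-368971 - 412336}{\left(102534 - \left(7 - \frac{1}{285}\right)\right) - 499895} = - \frac{781307}{\left(102534 + \left(-7 + \frac{1}{285}\right)\right) - 499895} = - \frac{781307}{\left(102534 - \frac{1994}{285}\right) - 499895} = - \frac{781307}{\frac{29220196}{285} - 499895} = - \frac{781307}{- \frac{113249879}{285}} = \left(-781307\right) \left(- \frac{285}{113249879}\right) = \frac{222672495}{113249879}$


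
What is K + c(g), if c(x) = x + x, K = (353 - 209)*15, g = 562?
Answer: 3284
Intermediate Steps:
K = 2160 (K = 144*15 = 2160)
c(x) = 2*x
K + c(g) = 2160 + 2*562 = 2160 + 1124 = 3284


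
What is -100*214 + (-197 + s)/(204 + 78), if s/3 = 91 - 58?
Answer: -3017449/141 ≈ -21400.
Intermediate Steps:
s = 99 (s = 3*(91 - 58) = 3*33 = 99)
-100*214 + (-197 + s)/(204 + 78) = -100*214 + (-197 + 99)/(204 + 78) = -21400 - 98/282 = -21400 - 98*1/282 = -21400 - 49/141 = -3017449/141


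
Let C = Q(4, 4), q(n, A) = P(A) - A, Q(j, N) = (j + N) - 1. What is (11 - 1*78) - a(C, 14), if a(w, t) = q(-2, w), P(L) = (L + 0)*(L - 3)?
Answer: -88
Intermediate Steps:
P(L) = L*(-3 + L)
Q(j, N) = -1 + N + j (Q(j, N) = (N + j) - 1 = -1 + N + j)
q(n, A) = -A + A*(-3 + A) (q(n, A) = A*(-3 + A) - A = -A + A*(-3 + A))
C = 7 (C = -1 + 4 + 4 = 7)
a(w, t) = w*(-4 + w)
(11 - 1*78) - a(C, 14) = (11 - 1*78) - 7*(-4 + 7) = (11 - 78) - 7*3 = -67 - 1*21 = -67 - 21 = -88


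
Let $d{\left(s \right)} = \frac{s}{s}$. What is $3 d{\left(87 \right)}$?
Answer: $3$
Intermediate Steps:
$d{\left(s \right)} = 1$
$3 d{\left(87 \right)} = 3 \cdot 1 = 3$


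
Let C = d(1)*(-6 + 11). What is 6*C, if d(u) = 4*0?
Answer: 0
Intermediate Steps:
d(u) = 0
C = 0 (C = 0*(-6 + 11) = 0*5 = 0)
6*C = 6*0 = 0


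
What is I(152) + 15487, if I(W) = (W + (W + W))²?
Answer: 223423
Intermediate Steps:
I(W) = 9*W² (I(W) = (W + 2*W)² = (3*W)² = 9*W²)
I(152) + 15487 = 9*152² + 15487 = 9*23104 + 15487 = 207936 + 15487 = 223423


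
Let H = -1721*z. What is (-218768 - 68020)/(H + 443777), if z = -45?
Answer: -143394/260611 ≈ -0.55022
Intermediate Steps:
H = 77445 (H = -1721*(-45) = 77445)
(-218768 - 68020)/(H + 443777) = (-218768 - 68020)/(77445 + 443777) = -286788/521222 = -286788*1/521222 = -143394/260611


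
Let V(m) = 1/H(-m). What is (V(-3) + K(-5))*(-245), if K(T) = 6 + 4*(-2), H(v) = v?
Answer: 1225/3 ≈ 408.33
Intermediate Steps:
K(T) = -2 (K(T) = 6 - 8 = -2)
V(m) = -1/m (V(m) = 1/(-m) = -1/m)
(V(-3) + K(-5))*(-245) = (-1/(-3) - 2)*(-245) = (-1*(-1/3) - 2)*(-245) = (1/3 - 2)*(-245) = -5/3*(-245) = 1225/3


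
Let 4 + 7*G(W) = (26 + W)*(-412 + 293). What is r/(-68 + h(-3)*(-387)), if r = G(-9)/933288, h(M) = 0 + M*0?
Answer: 2027/444245088 ≈ 4.5628e-6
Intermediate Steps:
h(M) = 0 (h(M) = 0 + 0 = 0)
G(W) = -3098/7 - 17*W (G(W) = -4/7 + ((26 + W)*(-412 + 293))/7 = -4/7 + ((26 + W)*(-119))/7 = -4/7 + (-3094 - 119*W)/7 = -4/7 + (-442 - 17*W) = -3098/7 - 17*W)
r = -2027/6533016 (r = (-3098/7 - 17*(-9))/933288 = (-3098/7 + 153)*(1/933288) = -2027/7*1/933288 = -2027/6533016 ≈ -0.00031027)
r/(-68 + h(-3)*(-387)) = -2027/(6533016*(-68 + 0*(-387))) = -2027/(6533016*(-68 + 0)) = -2027/6533016/(-68) = -2027/6533016*(-1/68) = 2027/444245088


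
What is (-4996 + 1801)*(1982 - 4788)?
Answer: 8965170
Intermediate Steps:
(-4996 + 1801)*(1982 - 4788) = -3195*(-2806) = 8965170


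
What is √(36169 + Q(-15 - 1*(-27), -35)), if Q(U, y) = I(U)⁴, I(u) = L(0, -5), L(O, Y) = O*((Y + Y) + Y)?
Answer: √36169 ≈ 190.18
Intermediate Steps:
L(O, Y) = 3*O*Y (L(O, Y) = O*(2*Y + Y) = O*(3*Y) = 3*O*Y)
I(u) = 0 (I(u) = 3*0*(-5) = 0)
Q(U, y) = 0 (Q(U, y) = 0⁴ = 0)
√(36169 + Q(-15 - 1*(-27), -35)) = √(36169 + 0) = √36169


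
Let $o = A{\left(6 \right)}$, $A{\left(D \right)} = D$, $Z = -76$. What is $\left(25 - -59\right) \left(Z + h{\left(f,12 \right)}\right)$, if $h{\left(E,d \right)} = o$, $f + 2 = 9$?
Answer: $-5880$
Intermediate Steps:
$o = 6$
$f = 7$ ($f = -2 + 9 = 7$)
$h{\left(E,d \right)} = 6$
$\left(25 - -59\right) \left(Z + h{\left(f,12 \right)}\right) = \left(25 - -59\right) \left(-76 + 6\right) = \left(25 + 59\right) \left(-70\right) = 84 \left(-70\right) = -5880$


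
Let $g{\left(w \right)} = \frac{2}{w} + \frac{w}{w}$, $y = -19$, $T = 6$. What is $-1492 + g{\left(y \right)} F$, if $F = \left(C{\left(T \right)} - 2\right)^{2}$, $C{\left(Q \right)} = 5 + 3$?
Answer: $- \frac{27736}{19} \approx -1459.8$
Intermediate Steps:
$C{\left(Q \right)} = 8$
$F = 36$ ($F = \left(8 - 2\right)^{2} = 6^{2} = 36$)
$g{\left(w \right)} = 1 + \frac{2}{w}$ ($g{\left(w \right)} = \frac{2}{w} + 1 = 1 + \frac{2}{w}$)
$-1492 + g{\left(y \right)} F = -1492 + \frac{2 - 19}{-19} \cdot 36 = -1492 + \left(- \frac{1}{19}\right) \left(-17\right) 36 = -1492 + \frac{17}{19} \cdot 36 = -1492 + \frac{612}{19} = - \frac{27736}{19}$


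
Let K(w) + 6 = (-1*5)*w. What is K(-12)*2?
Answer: 108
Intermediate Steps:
K(w) = -6 - 5*w (K(w) = -6 + (-1*5)*w = -6 - 5*w)
K(-12)*2 = (-6 - 5*(-12))*2 = (-6 + 60)*2 = 54*2 = 108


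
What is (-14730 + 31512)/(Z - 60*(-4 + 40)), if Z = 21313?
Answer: 16782/19153 ≈ 0.87621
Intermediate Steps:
(-14730 + 31512)/(Z - 60*(-4 + 40)) = (-14730 + 31512)/(21313 - 60*(-4 + 40)) = 16782/(21313 - 60*36) = 16782/(21313 - 2160) = 16782/19153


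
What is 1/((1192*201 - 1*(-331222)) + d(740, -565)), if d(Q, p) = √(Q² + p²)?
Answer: 570814/325827755771 - 5*√34673/325827755771 ≈ 1.7490e-6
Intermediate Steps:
1/((1192*201 - 1*(-331222)) + d(740, -565)) = 1/((1192*201 - 1*(-331222)) + √(740² + (-565)²)) = 1/((239592 + 331222) + √(547600 + 319225)) = 1/(570814 + √866825) = 1/(570814 + 5*√34673)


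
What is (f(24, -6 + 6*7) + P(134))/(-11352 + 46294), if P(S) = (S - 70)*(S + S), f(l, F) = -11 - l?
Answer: 17117/34942 ≈ 0.48987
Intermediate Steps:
P(S) = 2*S*(-70 + S) (P(S) = (-70 + S)*(2*S) = 2*S*(-70 + S))
(f(24, -6 + 6*7) + P(134))/(-11352 + 46294) = ((-11 - 1*24) + 2*134*(-70 + 134))/(-11352 + 46294) = ((-11 - 24) + 2*134*64)/34942 = (-35 + 17152)*(1/34942) = 17117*(1/34942) = 17117/34942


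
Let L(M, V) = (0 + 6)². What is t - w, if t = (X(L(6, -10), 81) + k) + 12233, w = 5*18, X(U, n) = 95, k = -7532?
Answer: 4706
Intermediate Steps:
L(M, V) = 36 (L(M, V) = 6² = 36)
w = 90
t = 4796 (t = (95 - 7532) + 12233 = -7437 + 12233 = 4796)
t - w = 4796 - 1*90 = 4796 - 90 = 4706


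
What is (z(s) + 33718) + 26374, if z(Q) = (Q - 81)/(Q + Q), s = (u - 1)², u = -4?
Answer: 1502272/25 ≈ 60091.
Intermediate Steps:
s = 25 (s = (-4 - 1)² = (-5)² = 25)
z(Q) = (-81 + Q)/(2*Q) (z(Q) = (-81 + Q)/((2*Q)) = (-81 + Q)*(1/(2*Q)) = (-81 + Q)/(2*Q))
(z(s) + 33718) + 26374 = ((½)*(-81 + 25)/25 + 33718) + 26374 = ((½)*(1/25)*(-56) + 33718) + 26374 = (-28/25 + 33718) + 26374 = 842922/25 + 26374 = 1502272/25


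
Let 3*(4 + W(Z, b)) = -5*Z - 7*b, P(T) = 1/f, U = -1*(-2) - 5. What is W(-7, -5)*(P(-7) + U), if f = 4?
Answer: -319/6 ≈ -53.167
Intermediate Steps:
U = -3 (U = 2 - 5 = -3)
P(T) = ¼ (P(T) = 1/4 = ¼)
W(Z, b) = -4 - 7*b/3 - 5*Z/3 (W(Z, b) = -4 + (-5*Z - 7*b)/3 = -4 + (-7*b - 5*Z)/3 = -4 + (-7*b/3 - 5*Z/3) = -4 - 7*b/3 - 5*Z/3)
W(-7, -5)*(P(-7) + U) = (-4 - 7/3*(-5) - 5/3*(-7))*(¼ - 3) = (-4 + 35/3 + 35/3)*(-11/4) = (58/3)*(-11/4) = -319/6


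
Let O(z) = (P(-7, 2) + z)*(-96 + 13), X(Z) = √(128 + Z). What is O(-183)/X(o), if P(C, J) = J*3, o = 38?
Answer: 177*√166/2 ≈ 1140.2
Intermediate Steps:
P(C, J) = 3*J
O(z) = -498 - 83*z (O(z) = (3*2 + z)*(-96 + 13) = (6 + z)*(-83) = -498 - 83*z)
O(-183)/X(o) = (-498 - 83*(-183))/(√(128 + 38)) = (-498 + 15189)/(√166) = 14691*(√166/166) = 177*√166/2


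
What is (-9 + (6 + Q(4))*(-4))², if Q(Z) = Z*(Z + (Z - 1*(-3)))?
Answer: 43681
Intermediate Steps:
Q(Z) = Z*(3 + 2*Z) (Q(Z) = Z*(Z + (Z + 3)) = Z*(Z + (3 + Z)) = Z*(3 + 2*Z))
(-9 + (6 + Q(4))*(-4))² = (-9 + (6 + 4*(3 + 2*4))*(-4))² = (-9 + (6 + 4*(3 + 8))*(-4))² = (-9 + (6 + 4*11)*(-4))² = (-9 + (6 + 44)*(-4))² = (-9 + 50*(-4))² = (-9 - 200)² = (-209)² = 43681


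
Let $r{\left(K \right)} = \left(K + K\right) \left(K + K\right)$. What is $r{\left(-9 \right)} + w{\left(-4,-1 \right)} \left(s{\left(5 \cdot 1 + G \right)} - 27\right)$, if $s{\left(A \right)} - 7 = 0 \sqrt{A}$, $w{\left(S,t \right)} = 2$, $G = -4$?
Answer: $284$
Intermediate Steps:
$r{\left(K \right)} = 4 K^{2}$ ($r{\left(K \right)} = 2 K 2 K = 4 K^{2}$)
$s{\left(A \right)} = 7$ ($s{\left(A \right)} = 7 + 0 \sqrt{A} = 7 + 0 = 7$)
$r{\left(-9 \right)} + w{\left(-4,-1 \right)} \left(s{\left(5 \cdot 1 + G \right)} - 27\right) = 4 \left(-9\right)^{2} + 2 \left(7 - 27\right) = 4 \cdot 81 + 2 \left(-20\right) = 324 - 40 = 284$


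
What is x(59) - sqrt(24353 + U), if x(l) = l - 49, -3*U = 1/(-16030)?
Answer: 10 - sqrt(56319919227390)/48090 ≈ -146.05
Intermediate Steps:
U = 1/48090 (U = -1/3/(-16030) = -1/3*(-1/16030) = 1/48090 ≈ 2.0794e-5)
x(l) = -49 + l
x(59) - sqrt(24353 + U) = (-49 + 59) - sqrt(24353 + 1/48090) = 10 - sqrt(1171135771/48090) = 10 - sqrt(56319919227390)/48090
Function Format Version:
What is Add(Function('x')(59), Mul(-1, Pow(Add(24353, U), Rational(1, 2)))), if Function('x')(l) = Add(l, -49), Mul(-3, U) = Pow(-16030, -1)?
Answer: Add(10, Mul(Rational(-1, 48090), Pow(56319919227390, Rational(1, 2)))) ≈ -146.05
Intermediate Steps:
U = Rational(1, 48090) (U = Mul(Rational(-1, 3), Pow(-16030, -1)) = Mul(Rational(-1, 3), Rational(-1, 16030)) = Rational(1, 48090) ≈ 2.0794e-5)
Function('x')(l) = Add(-49, l)
Add(Function('x')(59), Mul(-1, Pow(Add(24353, U), Rational(1, 2)))) = Add(Add(-49, 59), Mul(-1, Pow(Add(24353, Rational(1, 48090)), Rational(1, 2)))) = Add(10, Mul(-1, Pow(Rational(1171135771, 48090), Rational(1, 2)))) = Add(10, Mul(-1, Mul(Rational(1, 48090), Pow(56319919227390, Rational(1, 2))))) = Add(10, Mul(Rational(-1, 48090), Pow(56319919227390, Rational(1, 2))))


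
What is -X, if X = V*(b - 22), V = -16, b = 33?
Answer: 176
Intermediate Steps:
X = -176 (X = -16*(33 - 22) = -16*11 = -176)
-X = -1*(-176) = 176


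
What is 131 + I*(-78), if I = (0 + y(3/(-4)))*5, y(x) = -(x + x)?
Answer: -454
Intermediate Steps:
y(x) = -2*x
I = 15/2 (I = (0 - 6/(-4))*5 = (0 - 6*(-1)/4)*5 = (0 - 2*(-¾))*5 = (0 + 3/2)*5 = (3/2)*5 = 15/2 ≈ 7.5000)
131 + I*(-78) = 131 + (15/2)*(-78) = 131 - 585 = -454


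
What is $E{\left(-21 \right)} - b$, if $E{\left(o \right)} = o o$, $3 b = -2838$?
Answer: $1387$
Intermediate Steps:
$b = -946$ ($b = \frac{1}{3} \left(-2838\right) = -946$)
$E{\left(o \right)} = o^{2}$
$E{\left(-21 \right)} - b = \left(-21\right)^{2} - -946 = 441 + 946 = 1387$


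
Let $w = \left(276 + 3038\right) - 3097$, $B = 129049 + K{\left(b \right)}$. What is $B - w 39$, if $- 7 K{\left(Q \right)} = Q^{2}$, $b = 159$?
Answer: $\frac{818821}{7} \approx 1.1697 \cdot 10^{5}$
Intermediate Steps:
$K{\left(Q \right)} = - \frac{Q^{2}}{7}$
$B = \frac{878062}{7}$ ($B = 129049 - \frac{159^{2}}{7} = 129049 - \frac{25281}{7} = \frac{878062}{7} \approx 1.2544 \cdot 10^{5}$)
$w = 217$ ($w = 3314 - 3097 = 217$)
$B - w 39 = \frac{878062}{7} - 217 \cdot 39 = \frac{878062}{7} - 8463 = \frac{818821}{7}$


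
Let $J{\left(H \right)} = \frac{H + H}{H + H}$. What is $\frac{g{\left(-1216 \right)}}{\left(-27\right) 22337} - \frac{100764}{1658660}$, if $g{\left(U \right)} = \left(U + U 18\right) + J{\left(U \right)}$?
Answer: $- \frac{623629046}{27787116315} \approx -0.022443$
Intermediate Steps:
$J{\left(H \right)} = 1$ ($J{\left(H \right)} = \frac{2 H}{2 H} = 2 H \frac{1}{2 H} = 1$)
$g{\left(U \right)} = 1 + 19 U$ ($g{\left(U \right)} = \left(U + U 18\right) + 1 = \left(U + 18 U\right) + 1 = 19 U + 1 = 1 + 19 U$)
$\frac{g{\left(-1216 \right)}}{\left(-27\right) 22337} - \frac{100764}{1658660} = \frac{1 + 19 \left(-1216\right)}{\left(-27\right) 22337} - \frac{100764}{1658660} = \frac{1 - 23104}{-603099} - \frac{25191}{414665} = \left(-23103\right) \left(- \frac{1}{603099}\right) - \frac{25191}{414665} = \frac{2567}{67011} - \frac{25191}{414665} = - \frac{623629046}{27787116315}$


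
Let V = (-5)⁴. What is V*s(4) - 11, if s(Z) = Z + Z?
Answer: 4989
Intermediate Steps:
s(Z) = 2*Z
V = 625
V*s(4) - 11 = 625*(2*4) - 11 = 625*8 - 11 = 5000 - 11 = 4989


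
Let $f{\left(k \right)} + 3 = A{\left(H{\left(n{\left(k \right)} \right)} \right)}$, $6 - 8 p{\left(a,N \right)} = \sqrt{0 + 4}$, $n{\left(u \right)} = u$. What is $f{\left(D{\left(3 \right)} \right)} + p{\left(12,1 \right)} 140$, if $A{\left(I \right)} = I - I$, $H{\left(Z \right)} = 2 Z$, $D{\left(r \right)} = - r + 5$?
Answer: $67$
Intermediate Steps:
$D{\left(r \right)} = 5 - r$
$p{\left(a,N \right)} = \frac{1}{2}$ ($p{\left(a,N \right)} = \frac{3}{4} - \frac{\sqrt{0 + 4}}{8} = \frac{3}{4} - \frac{\sqrt{4}}{8} = \frac{3}{4} - \frac{1}{4} = \frac{1}{2}$)
$A{\left(I \right)} = 0$
$f{\left(k \right)} = -3$ ($f{\left(k \right)} = -3 + 0 = -3$)
$f{\left(D{\left(3 \right)} \right)} + p{\left(12,1 \right)} 140 = -3 + \frac{1}{2} \cdot 140 = -3 + 70 = 67$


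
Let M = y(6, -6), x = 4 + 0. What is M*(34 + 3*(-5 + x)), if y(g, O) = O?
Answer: -186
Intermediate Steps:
x = 4
M = -6
M*(34 + 3*(-5 + x)) = -6*(34 + 3*(-5 + 4)) = -6*(34 + 3*(-1)) = -6*(34 - 3) = -6*31 = -186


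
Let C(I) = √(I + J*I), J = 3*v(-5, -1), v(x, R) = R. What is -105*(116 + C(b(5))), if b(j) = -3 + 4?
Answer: -12180 - 105*I*√2 ≈ -12180.0 - 148.49*I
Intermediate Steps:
b(j) = 1
J = -3 (J = 3*(-1) = -3)
C(I) = √2*√(-I) (C(I) = √(I - 3*I) = √(-2*I) = √2*√(-I))
-105*(116 + C(b(5))) = -105*(116 + √2*√(-1*1)) = -105*(116 + √2*√(-1)) = -105*(116 + √2*I) = -105*(116 + I*√2) = -12180 - 105*I*√2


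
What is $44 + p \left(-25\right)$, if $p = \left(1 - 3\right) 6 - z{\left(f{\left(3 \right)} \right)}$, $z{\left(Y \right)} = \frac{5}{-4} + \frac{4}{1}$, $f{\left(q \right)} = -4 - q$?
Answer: $\frac{1651}{4} \approx 412.75$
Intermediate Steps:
$z{\left(Y \right)} = \frac{11}{4}$ ($z{\left(Y \right)} = 5 \left(- \frac{1}{4}\right) + 4 \cdot 1 = - \frac{5}{4} + 4 = \frac{11}{4}$)
$p = - \frac{59}{4}$ ($p = \left(1 - 3\right) 6 - \frac{11}{4} = \left(-2\right) 6 - \frac{11}{4} = -12 - \frac{11}{4} = - \frac{59}{4} \approx -14.75$)
$44 + p \left(-25\right) = 44 - - \frac{1475}{4} = 44 + \frac{1475}{4} = \frac{1651}{4}$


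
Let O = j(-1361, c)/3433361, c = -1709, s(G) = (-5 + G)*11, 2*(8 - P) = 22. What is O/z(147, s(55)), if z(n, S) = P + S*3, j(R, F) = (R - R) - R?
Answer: 1361/5654745567 ≈ 2.4068e-7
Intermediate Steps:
P = -3 (P = 8 - ½*22 = 8 - 11 = -3)
s(G) = -55 + 11*G
j(R, F) = -R (j(R, F) = 0 - R = -R)
z(n, S) = -3 + 3*S (z(n, S) = -3 + S*3 = -3 + 3*S)
O = 1361/3433361 (O = -1*(-1361)/3433361 = 1361*(1/3433361) = 1361/3433361 ≈ 0.00039640)
O/z(147, s(55)) = 1361/(3433361*(-3 + 3*(-55 + 11*55))) = 1361/(3433361*(-3 + 3*(-55 + 605))) = 1361/(3433361*(-3 + 3*550)) = 1361/(3433361*(-3 + 1650)) = (1361/3433361)/1647 = (1361/3433361)*(1/1647) = 1361/5654745567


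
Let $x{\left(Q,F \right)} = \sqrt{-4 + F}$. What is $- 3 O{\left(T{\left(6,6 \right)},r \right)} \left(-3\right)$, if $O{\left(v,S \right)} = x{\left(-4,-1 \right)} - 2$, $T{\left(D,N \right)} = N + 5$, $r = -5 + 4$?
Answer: $-18 + 9 i \sqrt{5} \approx -18.0 + 20.125 i$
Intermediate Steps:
$r = -1$
$T{\left(D,N \right)} = 5 + N$
$O{\left(v,S \right)} = -2 + i \sqrt{5}$ ($O{\left(v,S \right)} = \sqrt{-4 - 1} - 2 = \sqrt{-5} - 2 = i \sqrt{5} - 2 = -2 + i \sqrt{5}$)
$- 3 O{\left(T{\left(6,6 \right)},r \right)} \left(-3\right) = - 3 \left(-2 + i \sqrt{5}\right) \left(-3\right) = \left(6 - 3 i \sqrt{5}\right) \left(-3\right) = -18 + 9 i \sqrt{5}$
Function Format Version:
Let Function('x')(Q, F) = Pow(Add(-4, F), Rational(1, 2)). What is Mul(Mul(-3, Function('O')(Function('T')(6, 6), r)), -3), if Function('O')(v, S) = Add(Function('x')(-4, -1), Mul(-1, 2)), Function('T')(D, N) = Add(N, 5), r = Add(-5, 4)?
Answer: Add(-18, Mul(9, I, Pow(5, Rational(1, 2)))) ≈ Add(-18.000, Mul(20.125, I))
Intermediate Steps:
r = -1
Function('T')(D, N) = Add(5, N)
Function('O')(v, S) = Add(-2, Mul(I, Pow(5, Rational(1, 2)))) (Function('O')(v, S) = Add(Pow(Add(-4, -1), Rational(1, 2)), Mul(-1, 2)) = Add(Pow(-5, Rational(1, 2)), -2) = Add(Mul(I, Pow(5, Rational(1, 2))), -2) = Add(-2, Mul(I, Pow(5, Rational(1, 2)))))
Mul(Mul(-3, Function('O')(Function('T')(6, 6), r)), -3) = Mul(Mul(-3, Add(-2, Mul(I, Pow(5, Rational(1, 2))))), -3) = Mul(Add(6, Mul(-3, I, Pow(5, Rational(1, 2)))), -3) = Add(-18, Mul(9, I, Pow(5, Rational(1, 2))))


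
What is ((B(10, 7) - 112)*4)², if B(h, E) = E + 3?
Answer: 166464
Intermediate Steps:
B(h, E) = 3 + E
((B(10, 7) - 112)*4)² = (((3 + 7) - 112)*4)² = ((10 - 112)*4)² = (-102*4)² = (-408)² = 166464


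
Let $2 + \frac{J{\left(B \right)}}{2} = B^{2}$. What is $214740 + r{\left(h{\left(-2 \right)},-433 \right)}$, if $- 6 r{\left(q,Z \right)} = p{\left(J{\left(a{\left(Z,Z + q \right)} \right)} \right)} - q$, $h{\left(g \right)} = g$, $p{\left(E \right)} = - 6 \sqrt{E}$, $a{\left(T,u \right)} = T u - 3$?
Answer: $\frac{644219}{3} + 2 \sqrt{17738237951} \approx 4.8111 \cdot 10^{5}$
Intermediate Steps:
$a{\left(T,u \right)} = -3 + T u$
$J{\left(B \right)} = -4 + 2 B^{2}$
$r{\left(q,Z \right)} = \sqrt{-4 + 2 \left(-3 + Z \left(Z + q\right)\right)^{2}} + \frac{q}{6}$ ($r{\left(q,Z \right)} = - \frac{- 6 \sqrt{-4 + 2 \left(-3 + Z \left(Z + q\right)\right)^{2}} - q}{6} = - \frac{- q - 6 \sqrt{-4 + 2 \left(-3 + Z \left(Z + q\right)\right)^{2}}}{6} = \sqrt{-4 + 2 \left(-3 + Z \left(Z + q\right)\right)^{2}} + \frac{q}{6}$)
$214740 + r{\left(h{\left(-2 \right)},-433 \right)} = 214740 + \left(\sqrt{-4 + 2 \left(-3 - 433 \left(-433 - 2\right)\right)^{2}} + \frac{1}{6} \left(-2\right)\right) = 214740 - \left(\frac{1}{3} - \sqrt{-4 + 2 \left(-3 - -188355\right)^{2}}\right) = 214740 - \left(\frac{1}{3} - \sqrt{-4 + 2 \left(-3 + 188355\right)^{2}}\right) = 214740 - \left(\frac{1}{3} - \sqrt{-4 + 2 \cdot 188352^{2}}\right) = 214740 - \left(\frac{1}{3} - \sqrt{-4 + 2 \cdot 35476475904}\right) = 214740 - \left(\frac{1}{3} - \sqrt{-4 + 70952951808}\right) = 214740 - \left(\frac{1}{3} - \sqrt{70952951804}\right) = 214740 - \left(\frac{1}{3} - 2 \sqrt{17738237951}\right) = \frac{644219}{3} + 2 \sqrt{17738237951}$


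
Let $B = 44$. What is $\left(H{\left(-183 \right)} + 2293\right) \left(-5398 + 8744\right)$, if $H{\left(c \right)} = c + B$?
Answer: $7207284$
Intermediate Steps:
$H{\left(c \right)} = 44 + c$ ($H{\left(c \right)} = c + 44 = 44 + c$)
$\left(H{\left(-183 \right)} + 2293\right) \left(-5398 + 8744\right) = \left(\left(44 - 183\right) + 2293\right) \left(-5398 + 8744\right) = \left(-139 + 2293\right) 3346 = 2154 \cdot 3346 = 7207284$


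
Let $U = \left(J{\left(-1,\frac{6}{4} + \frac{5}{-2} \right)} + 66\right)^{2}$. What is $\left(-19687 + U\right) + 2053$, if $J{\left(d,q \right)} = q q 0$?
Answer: $-13278$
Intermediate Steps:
$J{\left(d,q \right)} = 0$ ($J{\left(d,q \right)} = q^{2} \cdot 0 = 0$)
$U = 4356$ ($U = \left(0 + 66\right)^{2} = 66^{2} = 4356$)
$\left(-19687 + U\right) + 2053 = \left(-19687 + 4356\right) + 2053 = -15331 + 2053 = -13278$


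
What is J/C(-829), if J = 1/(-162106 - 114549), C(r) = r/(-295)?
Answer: -59/45869399 ≈ -1.2863e-6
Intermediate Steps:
C(r) = -r/295 (C(r) = r*(-1/295) = -r/295)
J = -1/276655 (J = 1/(-276655) = -1/276655 ≈ -3.6146e-6)
J/C(-829) = -1/(276655*((-1/295*(-829)))) = -1/(276655*829/295) = -1/276655*295/829 = -59/45869399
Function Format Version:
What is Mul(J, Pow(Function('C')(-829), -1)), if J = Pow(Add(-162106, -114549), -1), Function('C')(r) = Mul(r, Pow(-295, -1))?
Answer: Rational(-59, 45869399) ≈ -1.2863e-6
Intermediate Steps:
Function('C')(r) = Mul(Rational(-1, 295), r) (Function('C')(r) = Mul(r, Rational(-1, 295)) = Mul(Rational(-1, 295), r))
J = Rational(-1, 276655) (J = Pow(-276655, -1) = Rational(-1, 276655) ≈ -3.6146e-6)
Mul(J, Pow(Function('C')(-829), -1)) = Mul(Rational(-1, 276655), Pow(Mul(Rational(-1, 295), -829), -1)) = Mul(Rational(-1, 276655), Pow(Rational(829, 295), -1)) = Mul(Rational(-1, 276655), Rational(295, 829)) = Rational(-59, 45869399)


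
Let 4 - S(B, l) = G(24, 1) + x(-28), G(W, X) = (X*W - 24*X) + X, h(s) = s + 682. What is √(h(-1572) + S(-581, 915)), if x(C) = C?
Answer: I*√859 ≈ 29.309*I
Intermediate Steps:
h(s) = 682 + s
G(W, X) = -23*X + W*X (G(W, X) = (W*X - 24*X) + X = (-24*X + W*X) + X = -23*X + W*X)
S(B, l) = 31 (S(B, l) = 4 - (1*(-23 + 24) - 28) = 4 - (1*1 - 28) = 4 - (1 - 28) = 4 - 1*(-27) = 4 + 27 = 31)
√(h(-1572) + S(-581, 915)) = √((682 - 1572) + 31) = √(-890 + 31) = √(-859) = I*√859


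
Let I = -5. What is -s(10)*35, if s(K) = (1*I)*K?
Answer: 1750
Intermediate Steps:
s(K) = -5*K (s(K) = (1*(-5))*K = -5*K)
-s(10)*35 = -(-5*10)*35 = -(-50)*35 = -1*(-1750) = 1750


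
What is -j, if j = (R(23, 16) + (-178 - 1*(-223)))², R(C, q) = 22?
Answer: -4489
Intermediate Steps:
j = 4489 (j = (22 + (-178 - 1*(-223)))² = (22 + (-178 + 223))² = (22 + 45)² = 67² = 4489)
-j = -1*4489 = -4489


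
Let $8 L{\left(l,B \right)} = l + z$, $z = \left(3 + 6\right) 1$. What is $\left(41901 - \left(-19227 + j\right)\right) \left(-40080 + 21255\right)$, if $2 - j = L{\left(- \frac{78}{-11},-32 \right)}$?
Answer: $- \frac{101264663625}{88} \approx -1.1507 \cdot 10^{9}$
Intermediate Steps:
$z = 9$ ($z = 9 \cdot 1 = 9$)
$L{\left(l,B \right)} = \frac{9}{8} + \frac{l}{8}$ ($L{\left(l,B \right)} = \frac{l + 9}{8} = \frac{9 + l}{8} = \frac{9}{8} + \frac{l}{8}$)
$j = - \frac{1}{88}$ ($j = 2 - \left(\frac{9}{8} + \frac{\left(-78\right) \frac{1}{-11}}{8}\right) = 2 - \left(\frac{9}{8} + \frac{\left(-78\right) \left(- \frac{1}{11}\right)}{8}\right) = 2 - \left(\frac{9}{8} + \frac{1}{8} \cdot \frac{78}{11}\right) = 2 - \left(\frac{9}{8} + \frac{39}{44}\right) = 2 - \frac{177}{88} = - \frac{1}{88} \approx -0.011364$)
$\left(41901 - \left(-19227 + j\right)\right) \left(-40080 + 21255\right) = \left(41901 + \left(19227 - - \frac{1}{88}\right)\right) \left(-40080 + 21255\right) = \left(41901 + \left(19227 + \frac{1}{88}\right)\right) \left(-18825\right) = \left(41901 + \frac{1691977}{88}\right) \left(-18825\right) = \frac{5379265}{88} \left(-18825\right) = - \frac{101264663625}{88}$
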